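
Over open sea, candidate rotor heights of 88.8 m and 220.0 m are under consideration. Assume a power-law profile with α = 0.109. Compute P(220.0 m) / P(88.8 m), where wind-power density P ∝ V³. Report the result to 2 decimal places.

1.35

Speed ratio: V_B/V_A = (z_B/z_A)^α = (220.0/88.8)^0.109 = (2.4775)^0.109 = 1.10394
Power-density ratio: P_B/P_A = (V_B/V_A)³ = (1.10394)³ = 1.34537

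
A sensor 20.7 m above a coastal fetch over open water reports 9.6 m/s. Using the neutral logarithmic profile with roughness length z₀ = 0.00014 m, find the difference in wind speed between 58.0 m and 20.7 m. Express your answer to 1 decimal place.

0.8 m/s

Log law: V₂ = V₁ · ln(z₂/z₀)/ln(z₁/z₀) = 9.6 × 12.9343/11.9040 = 10.4309 m/s
ΔV = 10.4309 − 9.6 = 0.8309 m/s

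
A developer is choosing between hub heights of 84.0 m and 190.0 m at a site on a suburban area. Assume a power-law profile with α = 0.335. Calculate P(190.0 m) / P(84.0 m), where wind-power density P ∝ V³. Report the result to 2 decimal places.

2.27

Speed ratio: V_B/V_A = (z_B/z_A)^α = (190.0/84.0)^0.335 = (2.2619)^0.335 = 1.31446
Power-density ratio: P_B/P_A = (V_B/V_A)³ = (1.31446)³ = 2.27115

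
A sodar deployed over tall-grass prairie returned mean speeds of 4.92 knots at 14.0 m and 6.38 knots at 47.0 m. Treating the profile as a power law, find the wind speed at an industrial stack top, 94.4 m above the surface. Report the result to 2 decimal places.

First find α: α = ln(V₂/V₁)/ln(z₂/z₁) = ln(6.38/4.92)/ln(47.0/14.0) = 0.25986/1.21109 = 0.2146
Extrapolate from 47.0 m to 94.4 m: V₃ = 6.38 × (94.4/47.0)^0.2146 = 6.38 × 1.1614 = 7.4098 knots

7.41 knots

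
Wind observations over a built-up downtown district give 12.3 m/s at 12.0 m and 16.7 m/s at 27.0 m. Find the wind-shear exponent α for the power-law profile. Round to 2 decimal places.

α ≈ 0.38

Power law: V₂/V₁ = (z₂/z₁)^α ⇒ α = ln(V₂/V₁) / ln(z₂/z₁)
α = ln(16.7/12.3) / ln(27.0/12.0) = ln(1.3577) / ln(2.2500)
  = 0.30581 / 0.81093 = 0.37711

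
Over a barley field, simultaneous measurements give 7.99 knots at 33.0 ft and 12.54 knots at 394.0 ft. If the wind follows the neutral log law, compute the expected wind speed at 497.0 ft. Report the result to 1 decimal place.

Log law: V ∝ ln(z/z₀). From the pair, with r = V₁/V₂ = 0.63716,
ln z₀ = (ln z₁ − r·ln z₂)/(1 − r) = (3.4965 − 0.63716×5.9764)/0.36284 = -0.8582 → z₀ = 0.4239 ft
V₃ = V₁ · ln(z₃/z₀)/ln(z₁/z₀) = 7.99 × 7.0668/4.3547 = 12.9661 knots

13.0 knots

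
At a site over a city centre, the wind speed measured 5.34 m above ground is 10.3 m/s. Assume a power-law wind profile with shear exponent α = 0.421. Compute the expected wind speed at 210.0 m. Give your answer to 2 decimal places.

48.33 m/s

Power-law profile: V₂ = V₁ · (z₂/z₁)^α
V₂ = 10.3 × (210.0/5.34)^0.421 = 10.3 × (39.3258)^0.421
    = 10.3 × 4.6920 = 48.3278 m/s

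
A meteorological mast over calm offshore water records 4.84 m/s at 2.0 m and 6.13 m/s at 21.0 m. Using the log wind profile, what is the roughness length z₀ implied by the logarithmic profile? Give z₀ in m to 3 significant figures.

Log law: V(z) ∝ ln(z/z₀). With r = V₁/V₂ = 4.84/6.13 = 0.78956,
r · ln(z₂/z₀) = ln(z₁/z₀) ⇒ ln z₀ = (ln z₁ − r·ln z₂)/(1 − r)
ln z₀ = (0.69315 − 0.78956×3.04452) / 0.21044 = -8.1291
z₀ = exp(-8.1291) = 0.0002948 m

z₀ ≈ 0.000295 m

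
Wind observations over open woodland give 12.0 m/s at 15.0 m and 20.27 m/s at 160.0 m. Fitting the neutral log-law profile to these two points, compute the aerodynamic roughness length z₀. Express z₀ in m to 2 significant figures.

z₀ ≈ 0.48 m

Log law: V(z) ∝ ln(z/z₀). With r = V₁/V₂ = 12.0/20.27 = 0.59201,
r · ln(z₂/z₀) = ln(z₁/z₀) ⇒ ln z₀ = (ln z₁ − r·ln z₂)/(1 − r)
ln z₀ = (2.70805 − 0.59201×5.07517) / 0.40799 = -0.7267
z₀ = exp(-0.7267) = 0.4835 m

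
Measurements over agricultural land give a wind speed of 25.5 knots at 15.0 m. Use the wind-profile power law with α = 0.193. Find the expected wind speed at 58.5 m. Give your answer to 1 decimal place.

33.2 knots

Power-law profile: V₂ = V₁ · (z₂/z₁)^α
V₂ = 25.5 × (58.5/15.0)^0.193 = 25.5 × (3.9000)^0.193
    = 25.5 × 1.3004 = 33.1601 knots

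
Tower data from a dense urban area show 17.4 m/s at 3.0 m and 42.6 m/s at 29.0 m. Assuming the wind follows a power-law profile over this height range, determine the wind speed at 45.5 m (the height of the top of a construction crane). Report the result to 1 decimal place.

First find α: α = ln(V₂/V₁)/ln(z₂/z₁) = ln(42.6/17.4)/ln(29.0/3.0) = 0.89538/2.26868 = 0.3947
Extrapolate from 29.0 m to 45.5 m: V₃ = 42.6 × (45.5/29.0)^0.3947 = 42.6 × 1.1945 = 50.8877 m/s

50.9 m/s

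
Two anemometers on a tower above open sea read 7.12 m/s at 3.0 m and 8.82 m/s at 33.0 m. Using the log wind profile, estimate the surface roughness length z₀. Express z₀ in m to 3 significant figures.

z₀ ≈ 0.000130 m

Log law: V(z) ∝ ln(z/z₀). With r = V₁/V₂ = 7.12/8.82 = 0.80726,
r · ln(z₂/z₀) = ln(z₁/z₀) ⇒ ln z₀ = (ln z₁ − r·ln z₂)/(1 − r)
ln z₀ = (1.09861 − 0.80726×3.49651) / 0.19274 = -8.9443
z₀ = exp(-8.9443) = 0.0001305 m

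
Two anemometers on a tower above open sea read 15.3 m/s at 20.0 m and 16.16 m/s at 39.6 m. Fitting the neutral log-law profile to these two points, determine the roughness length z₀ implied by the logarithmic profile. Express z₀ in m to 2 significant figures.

Log law: V(z) ∝ ln(z/z₀). With r = V₁/V₂ = 15.3/16.16 = 0.94678,
r · ln(z₂/z₀) = ln(z₁/z₀) ⇒ ln z₀ = (ln z₁ − r·ln z₂)/(1 − r)
ln z₀ = (2.99573 − 0.94678×3.67883) / 0.05322 = -9.1570
z₀ = exp(-9.1570) = 0.0001055 m

z₀ ≈ 0.00011 m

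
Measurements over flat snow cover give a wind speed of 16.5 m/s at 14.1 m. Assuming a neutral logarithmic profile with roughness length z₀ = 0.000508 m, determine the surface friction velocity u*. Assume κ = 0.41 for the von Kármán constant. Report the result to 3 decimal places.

u* ≈ 0.661 m/s

Log law: V(z) = (u*/κ) · ln(z/z₀) ⇒ u* = κ · V / ln(z/z₀)
u* = 0.41 × 16.5 / ln(14.1/0.000508) = 0.41 × 16.5 / 10.2312
   = 6.7650 / 10.2312 = 0.6612 m/s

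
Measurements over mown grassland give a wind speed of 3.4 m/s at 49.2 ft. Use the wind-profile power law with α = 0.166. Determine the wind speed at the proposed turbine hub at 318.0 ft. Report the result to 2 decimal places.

Power-law profile: V₂ = V₁ · (z₂/z₁)^α
V₂ = 3.4 × (318.0/49.2)^0.166 = 3.4 × (6.4634)^0.166
    = 3.4 × 1.3631 = 4.6346 m/s

4.63 m/s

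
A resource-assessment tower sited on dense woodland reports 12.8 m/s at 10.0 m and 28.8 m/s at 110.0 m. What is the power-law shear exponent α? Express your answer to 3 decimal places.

α ≈ 0.338

Power law: V₂/V₁ = (z₂/z₁)^α ⇒ α = ln(V₂/V₁) / ln(z₂/z₁)
α = ln(28.8/12.8) / ln(110.0/10.0) = ln(2.2500) / ln(11.0000)
  = 0.81093 / 2.39790 = 0.33818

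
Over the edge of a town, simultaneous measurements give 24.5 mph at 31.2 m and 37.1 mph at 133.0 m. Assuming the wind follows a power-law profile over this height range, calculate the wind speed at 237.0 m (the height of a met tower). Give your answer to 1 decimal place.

First find α: α = ln(V₂/V₁)/ln(z₂/z₁) = ln(37.1/24.5)/ln(133.0/31.2) = 0.41494/1.44993 = 0.2862
Extrapolate from 133.0 m to 237.0 m: V₃ = 37.1 × (237.0/133.0)^0.2862 = 37.1 × 1.1798 = 43.7699 mph

43.8 mph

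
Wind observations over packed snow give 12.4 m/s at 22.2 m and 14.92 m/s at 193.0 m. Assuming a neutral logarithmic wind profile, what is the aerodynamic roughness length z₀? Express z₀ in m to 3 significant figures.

z₀ ≈ 0.000531 m

Log law: V(z) ∝ ln(z/z₀). With r = V₁/V₂ = 12.4/14.92 = 0.83110,
r · ln(z₂/z₀) = ln(z₁/z₀) ⇒ ln z₀ = (ln z₁ − r·ln z₂)/(1 − r)
ln z₀ = (3.10009 − 0.83110×5.26269) / 0.16890 = -7.5413
z₀ = exp(-7.5413) = 0.0005307 m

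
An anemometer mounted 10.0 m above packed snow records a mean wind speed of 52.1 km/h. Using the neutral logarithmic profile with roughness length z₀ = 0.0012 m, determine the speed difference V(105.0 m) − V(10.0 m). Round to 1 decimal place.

13.6 km/h

Log law: V₂ = V₁ · ln(z₂/z₀)/ln(z₁/z₀) = 52.1 × 11.3794/9.0280 = 65.6696 km/h
ΔV = 65.6696 − 52.1 = 13.5696 km/h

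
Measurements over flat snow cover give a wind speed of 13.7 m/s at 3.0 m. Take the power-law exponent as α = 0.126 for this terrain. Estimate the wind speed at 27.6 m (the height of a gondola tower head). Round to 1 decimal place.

Power-law profile: V₂ = V₁ · (z₂/z₁)^α
V₂ = 13.7 × (27.6/3.0)^0.126 = 13.7 × (9.2000)^0.126
    = 13.7 × 1.3226 = 18.1200 m/s

18.1 m/s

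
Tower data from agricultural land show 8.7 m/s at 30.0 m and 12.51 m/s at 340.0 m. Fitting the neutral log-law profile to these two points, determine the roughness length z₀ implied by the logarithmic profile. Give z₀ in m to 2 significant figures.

Log law: V(z) ∝ ln(z/z₀). With r = V₁/V₂ = 8.7/12.51 = 0.69544,
r · ln(z₂/z₀) = ln(z₁/z₀) ⇒ ln z₀ = (ln z₁ − r·ln z₂)/(1 − r)
ln z₀ = (3.40120 − 0.69544×5.82895) / 0.30456 = -2.1425
z₀ = exp(-2.1425) = 0.1174 m

z₀ ≈ 0.12 m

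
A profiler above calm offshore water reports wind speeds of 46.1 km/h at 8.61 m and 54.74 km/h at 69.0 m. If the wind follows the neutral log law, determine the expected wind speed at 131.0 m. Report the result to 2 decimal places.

57.40 km/h

Log law: V ∝ ln(z/z₀). From the pair, with r = V₁/V₂ = 0.84216,
ln z₀ = (ln z₁ − r·ln z₂)/(1 − r) = (2.1529 − 0.84216×4.2341)/0.15784 = -8.9515 → z₀ = 0.0001295 m
V₃ = V₁ · ln(z₃/z₀)/ln(z₁/z₀) = 46.1 × 13.8267/11.1045 = 57.4015 km/h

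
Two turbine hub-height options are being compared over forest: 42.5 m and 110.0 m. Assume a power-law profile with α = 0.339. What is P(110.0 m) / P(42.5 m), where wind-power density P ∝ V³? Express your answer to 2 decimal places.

2.63

Speed ratio: V_B/V_A = (z_B/z_A)^α = (110.0/42.5)^0.339 = (2.5882)^0.339 = 1.38041
Power-density ratio: P_B/P_A = (V_B/V_A)³ = (1.38041)³ = 2.63042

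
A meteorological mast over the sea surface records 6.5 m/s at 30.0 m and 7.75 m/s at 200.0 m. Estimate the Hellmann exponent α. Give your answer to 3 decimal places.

Power law: V₂/V₁ = (z₂/z₁)^α ⇒ α = ln(V₂/V₁) / ln(z₂/z₁)
α = ln(7.75/6.5) / ln(200.0/30.0) = ln(1.1923) / ln(6.6667)
  = 0.17589 / 1.89712 = 0.09271

α ≈ 0.093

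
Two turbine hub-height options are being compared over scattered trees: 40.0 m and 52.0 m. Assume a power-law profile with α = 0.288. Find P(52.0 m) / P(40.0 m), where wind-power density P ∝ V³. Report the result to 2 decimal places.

1.25

Speed ratio: V_B/V_A = (z_B/z_A)^α = (52.0/40.0)^0.288 = (1.3000)^0.288 = 1.07849
Power-density ratio: P_B/P_A = (V_B/V_A)³ = (1.07849)³ = 1.25443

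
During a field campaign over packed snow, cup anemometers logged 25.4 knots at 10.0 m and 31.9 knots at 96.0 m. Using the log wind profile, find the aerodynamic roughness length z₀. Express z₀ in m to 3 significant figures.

z₀ ≈ 0.00145 m

Log law: V(z) ∝ ln(z/z₀). With r = V₁/V₂ = 25.4/31.9 = 0.79624,
r · ln(z₂/z₀) = ln(z₁/z₀) ⇒ ln z₀ = (ln z₁ − r·ln z₂)/(1 − r)
ln z₀ = (2.30259 − 0.79624×4.56435) / 0.20376 = -6.5357
z₀ = exp(-6.5357) = 0.001451 m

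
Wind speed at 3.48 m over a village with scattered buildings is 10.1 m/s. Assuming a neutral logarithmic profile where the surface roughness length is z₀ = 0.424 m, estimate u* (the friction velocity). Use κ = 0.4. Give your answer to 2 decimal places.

u* ≈ 1.92 m/s

Log law: V(z) = (u*/κ) · ln(z/z₀) ⇒ u* = κ · V / ln(z/z₀)
u* = 0.4 × 10.1 / ln(3.48/0.424) = 0.4 × 10.1 / 2.1051
   = 4.0400 / 2.1051 = 1.9192 m/s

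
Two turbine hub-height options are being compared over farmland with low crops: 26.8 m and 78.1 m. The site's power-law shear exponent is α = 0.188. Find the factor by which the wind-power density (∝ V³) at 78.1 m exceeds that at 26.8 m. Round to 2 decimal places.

Speed ratio: V_B/V_A = (z_B/z_A)^α = (78.1/26.8)^0.188 = (2.9142)^0.188 = 1.22273
Power-density ratio: P_B/P_A = (V_B/V_A)³ = (1.22273)³ = 1.82805

1.83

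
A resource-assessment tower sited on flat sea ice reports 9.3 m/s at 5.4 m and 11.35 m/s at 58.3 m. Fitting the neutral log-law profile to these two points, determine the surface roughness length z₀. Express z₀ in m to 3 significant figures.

Log law: V(z) ∝ ln(z/z₀). With r = V₁/V₂ = 9.3/11.35 = 0.81938,
r · ln(z₂/z₀) = ln(z₁/z₀) ⇒ ln z₀ = (ln z₁ − r·ln z₂)/(1 − r)
ln z₀ = (1.68640 − 0.81938×4.06560) / 0.18062 = -9.1071
z₀ = exp(-9.1071) = 0.0001109 m

z₀ ≈ 0.000111 m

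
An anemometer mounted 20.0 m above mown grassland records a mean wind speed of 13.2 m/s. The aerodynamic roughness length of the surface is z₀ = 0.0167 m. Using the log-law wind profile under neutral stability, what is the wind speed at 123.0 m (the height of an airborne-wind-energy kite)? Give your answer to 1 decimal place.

Log law: V(z) ∝ ln(z/z₀), so V₂/V₁ = ln(z₂/z₀) / ln(z₁/z₀).
ln(123.0/0.0167) = 8.9045, ln(20.0/0.0167) = 7.0881
V₂ = 13.2 × 8.9045/7.0881 = 13.2 × 1.2563 = 16.5827 m/s

16.6 m/s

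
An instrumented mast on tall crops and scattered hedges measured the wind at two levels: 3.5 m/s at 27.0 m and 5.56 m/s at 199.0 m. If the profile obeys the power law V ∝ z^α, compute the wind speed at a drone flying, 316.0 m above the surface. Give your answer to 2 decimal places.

6.19 m/s

First find α: α = ln(V₂/V₁)/ln(z₂/z₁) = ln(5.56/3.5)/ln(199.0/27.0) = 0.46284/1.99747 = 0.2317
Extrapolate from 199.0 m to 316.0 m: V₃ = 5.56 × (316.0/199.0)^0.2317 = 5.56 × 1.1131 = 6.1889 m/s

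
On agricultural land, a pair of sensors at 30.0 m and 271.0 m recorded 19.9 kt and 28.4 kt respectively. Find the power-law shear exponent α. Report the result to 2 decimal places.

Power law: V₂/V₁ = (z₂/z₁)^α ⇒ α = ln(V₂/V₁) / ln(z₂/z₁)
α = ln(28.4/19.9) / ln(271.0/30.0) = ln(1.4271) / ln(9.0333)
  = 0.35567 / 2.20092 = 0.16160

α ≈ 0.16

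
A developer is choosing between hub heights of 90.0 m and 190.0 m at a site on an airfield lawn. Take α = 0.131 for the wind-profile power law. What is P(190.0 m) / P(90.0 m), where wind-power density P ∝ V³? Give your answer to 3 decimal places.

1.341

Speed ratio: V_B/V_A = (z_B/z_A)^α = (190.0/90.0)^0.131 = (2.1111)^0.131 = 1.10284
Power-density ratio: P_B/P_A = (V_B/V_A)³ = (1.10284)³ = 1.34132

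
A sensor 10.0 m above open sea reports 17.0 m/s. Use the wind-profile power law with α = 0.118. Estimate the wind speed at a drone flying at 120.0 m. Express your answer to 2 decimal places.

Power-law profile: V₂ = V₁ · (z₂/z₁)^α
V₂ = 17.0 × (120.0/10.0)^0.118 = 17.0 × (12.0000)^0.118
    = 17.0 × 1.3407 = 22.7925 m/s

22.79 m/s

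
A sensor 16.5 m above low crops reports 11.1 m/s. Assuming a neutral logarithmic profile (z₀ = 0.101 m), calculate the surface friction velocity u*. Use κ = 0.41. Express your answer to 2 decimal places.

u* ≈ 0.89 m/s

Log law: V(z) = (u*/κ) · ln(z/z₀) ⇒ u* = κ · V / ln(z/z₀)
u* = 0.41 × 11.1 / ln(16.5/0.101) = 0.41 × 11.1 / 5.0960
   = 4.5510 / 5.0960 = 0.8931 m/s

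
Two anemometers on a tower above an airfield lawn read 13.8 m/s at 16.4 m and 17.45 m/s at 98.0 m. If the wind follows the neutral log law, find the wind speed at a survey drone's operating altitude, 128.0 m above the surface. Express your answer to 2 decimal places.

18.00 m/s

Log law: V ∝ ln(z/z₀). From the pair, with r = V₁/V₂ = 0.79083,
ln z₀ = (ln z₁ − r·ln z₂)/(1 − r) = (2.7973 − 0.79083×4.5850)/0.20917 = -3.9616 → z₀ = 0.01903 m
V₃ = V₁ · ln(z₃/z₀)/ln(z₁/z₀) = 13.8 × 8.8137/6.7589 = 17.9953 m/s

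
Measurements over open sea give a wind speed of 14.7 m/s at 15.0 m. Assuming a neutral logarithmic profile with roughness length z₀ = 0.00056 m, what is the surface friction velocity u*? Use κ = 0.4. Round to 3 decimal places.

Log law: V(z) = (u*/κ) · ln(z/z₀) ⇒ u* = κ · V / ln(z/z₀)
u* = 0.4 × 14.7 / ln(15.0/0.00056) = 0.4 × 14.7 / 10.1956
   = 5.8800 / 10.1956 = 0.5767 m/s

u* ≈ 0.577 m/s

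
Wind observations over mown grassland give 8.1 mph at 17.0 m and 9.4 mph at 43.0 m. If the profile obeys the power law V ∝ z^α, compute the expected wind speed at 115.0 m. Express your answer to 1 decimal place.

11.0 mph

First find α: α = ln(V₂/V₁)/ln(z₂/z₁) = ln(9.4/8.1)/ln(43.0/17.0) = 0.14885/0.92799 = 0.1604
Extrapolate from 43.0 m to 115.0 m: V₃ = 9.4 × (115.0/43.0)^0.1604 = 9.4 × 1.1709 = 11.0066 mph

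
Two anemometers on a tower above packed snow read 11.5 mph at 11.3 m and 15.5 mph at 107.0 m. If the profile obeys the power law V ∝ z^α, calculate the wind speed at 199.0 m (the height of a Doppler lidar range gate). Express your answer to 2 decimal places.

First find α: α = ln(V₂/V₁)/ln(z₂/z₁) = ln(15.5/11.5)/ln(107.0/11.3) = 0.29849/2.24803 = 0.1328
Extrapolate from 107.0 m to 199.0 m: V₃ = 15.5 × (199.0/107.0)^0.1328 = 15.5 × 1.0859 = 16.8311 mph

16.83 mph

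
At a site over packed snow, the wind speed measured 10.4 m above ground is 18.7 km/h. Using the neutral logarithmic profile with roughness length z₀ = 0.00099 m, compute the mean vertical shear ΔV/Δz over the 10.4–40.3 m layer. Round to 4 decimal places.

0.0915 km/h/m

Log law: V₂ = V₁ · ln(z₂/z₀)/ln(z₁/z₀) = 18.7 × 10.6142/9.2596 = 21.4355 km/h
ΔV/Δz = (21.4355 − 18.7)/(40.3 − 10.4) = 2.7355/29.9000 = 0.09149 km/h/m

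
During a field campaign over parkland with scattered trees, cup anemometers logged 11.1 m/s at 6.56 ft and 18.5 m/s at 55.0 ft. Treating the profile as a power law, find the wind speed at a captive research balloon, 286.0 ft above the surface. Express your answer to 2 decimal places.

27.49 m/s

First find α: α = ln(V₂/V₁)/ln(z₂/z₁) = ln(18.5/11.1)/ln(55.0/6.56) = 0.51083/2.12634 = 0.2402
Extrapolate from 55.0 ft to 286.0 ft: V₃ = 18.5 × (286.0/55.0)^0.2402 = 18.5 × 1.4860 = 27.4905 m/s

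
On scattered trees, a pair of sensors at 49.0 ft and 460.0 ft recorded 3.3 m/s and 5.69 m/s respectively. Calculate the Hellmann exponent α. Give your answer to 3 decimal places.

α ≈ 0.243

Power law: V₂/V₁ = (z₂/z₁)^α ⇒ α = ln(V₂/V₁) / ln(z₂/z₁)
α = ln(5.69/3.3) / ln(460.0/49.0) = ln(1.7242) / ln(9.3878)
  = 0.54479 / 2.23941 = 0.24327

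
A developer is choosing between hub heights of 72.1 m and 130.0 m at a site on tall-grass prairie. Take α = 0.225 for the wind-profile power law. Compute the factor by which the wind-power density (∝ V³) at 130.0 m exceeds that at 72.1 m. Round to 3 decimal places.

Speed ratio: V_B/V_A = (z_B/z_A)^α = (130.0/72.1)^0.225 = (1.8031)^0.225 = 1.14183
Power-density ratio: P_B/P_A = (V_B/V_A)³ = (1.14183)³ = 1.48869

1.489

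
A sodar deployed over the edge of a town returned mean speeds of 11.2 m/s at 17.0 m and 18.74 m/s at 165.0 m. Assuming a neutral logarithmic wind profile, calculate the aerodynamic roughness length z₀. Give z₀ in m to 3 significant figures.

Log law: V(z) ∝ ln(z/z₀). With r = V₁/V₂ = 11.2/18.74 = 0.59765,
r · ln(z₂/z₀) = ln(z₁/z₀) ⇒ ln z₀ = (ln z₁ − r·ln z₂)/(1 − r)
ln z₀ = (2.83321 − 0.59765×5.10595) / 0.40235 = -0.5427
z₀ = exp(-0.5427) = 0.5812 m

z₀ ≈ 0.581 m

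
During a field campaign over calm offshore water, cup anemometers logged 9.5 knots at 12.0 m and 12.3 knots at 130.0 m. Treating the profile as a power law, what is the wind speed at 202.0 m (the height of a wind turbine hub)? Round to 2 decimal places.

First find α: α = ln(V₂/V₁)/ln(z₂/z₁) = ln(12.3/9.5)/ln(130.0/12.0) = 0.25831/2.38263 = 0.1084
Extrapolate from 130.0 m to 202.0 m: V₃ = 12.3 × (202.0/130.0)^0.1084 = 12.3 × 1.0489 = 12.9020 knots

12.90 knots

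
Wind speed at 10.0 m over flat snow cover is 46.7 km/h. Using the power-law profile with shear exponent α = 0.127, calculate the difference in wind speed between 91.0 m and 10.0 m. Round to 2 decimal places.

Power law: V₂ = V₁ · (z₂/z₁)^α = 46.7 × (9.1000)^0.127 = 61.8180 km/h
ΔV = 61.8180 − 46.7 = 15.1180 km/h

15.12 km/h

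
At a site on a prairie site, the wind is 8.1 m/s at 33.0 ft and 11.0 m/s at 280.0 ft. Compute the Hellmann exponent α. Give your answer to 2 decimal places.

α ≈ 0.14

Power law: V₂/V₁ = (z₂/z₁)^α ⇒ α = ln(V₂/V₁) / ln(z₂/z₁)
α = ln(11.0/8.1) / ln(280.0/33.0) = ln(1.3580) / ln(8.4848)
  = 0.30603 / 2.13828 = 0.14312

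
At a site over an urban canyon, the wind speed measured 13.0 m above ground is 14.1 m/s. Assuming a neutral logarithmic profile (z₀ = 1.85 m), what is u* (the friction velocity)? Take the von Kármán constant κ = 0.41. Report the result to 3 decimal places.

Log law: V(z) = (u*/κ) · ln(z/z₀) ⇒ u* = κ · V / ln(z/z₀)
u* = 0.41 × 14.1 / ln(13.0/1.85) = 0.41 × 14.1 / 1.9498
   = 5.7810 / 1.9498 = 2.9650 m/s

u* ≈ 2.965 m/s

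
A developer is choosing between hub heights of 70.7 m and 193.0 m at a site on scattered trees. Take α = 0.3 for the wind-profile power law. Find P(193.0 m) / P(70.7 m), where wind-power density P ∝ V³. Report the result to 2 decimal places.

Speed ratio: V_B/V_A = (z_B/z_A)^α = (193.0/70.7)^0.3 = (2.7298)^0.3 = 1.35158
Power-density ratio: P_B/P_A = (V_B/V_A)³ = (1.35158)³ = 2.46902

2.47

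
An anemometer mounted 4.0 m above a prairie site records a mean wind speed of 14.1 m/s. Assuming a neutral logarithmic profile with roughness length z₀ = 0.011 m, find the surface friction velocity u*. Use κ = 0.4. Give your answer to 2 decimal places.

Log law: V(z) = (u*/κ) · ln(z/z₀) ⇒ u* = κ · V / ln(z/z₀)
u* = 0.4 × 14.1 / ln(4.0/0.011) = 0.4 × 14.1 / 5.8962
   = 5.6400 / 5.8962 = 0.9566 m/s

u* ≈ 0.96 m/s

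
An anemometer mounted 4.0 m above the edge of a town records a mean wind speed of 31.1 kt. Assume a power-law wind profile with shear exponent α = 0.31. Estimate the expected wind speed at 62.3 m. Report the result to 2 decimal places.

Power-law profile: V₂ = V₁ · (z₂/z₁)^α
V₂ = 31.1 × (62.3/4.0)^0.31 = 31.1 × (15.5750)^0.31
    = 31.1 × 2.3424 = 72.8472 kt

72.85 kt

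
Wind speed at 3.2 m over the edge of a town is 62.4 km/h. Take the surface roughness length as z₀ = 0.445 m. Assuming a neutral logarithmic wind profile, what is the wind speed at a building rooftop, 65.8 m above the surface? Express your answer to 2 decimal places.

158.03 km/h

Log law: V(z) ∝ ln(z/z₀), so V₂/V₁ = ln(z₂/z₀) / ln(z₁/z₀).
ln(65.8/0.445) = 4.9963, ln(3.2/0.445) = 1.9728
V₂ = 62.4 × 4.9963/1.9728 = 62.4 × 2.5326 = 158.0313 km/h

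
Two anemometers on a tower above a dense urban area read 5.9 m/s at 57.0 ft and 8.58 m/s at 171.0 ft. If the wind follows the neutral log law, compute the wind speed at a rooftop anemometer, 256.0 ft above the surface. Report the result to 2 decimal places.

Log law: V ∝ ln(z/z₀). From the pair, with r = V₁/V₂ = 0.68765,
ln z₀ = (ln z₁ − r·ln z₂)/(1 − r) = (4.0431 − 0.68765×5.1417)/0.31235 = 1.6245 → z₀ = 5.076 ft
V₃ = V₁ · ln(z₃/z₀)/ln(z₁/z₀) = 5.9 × 3.9207/2.4186 = 9.5643 m/s

9.56 m/s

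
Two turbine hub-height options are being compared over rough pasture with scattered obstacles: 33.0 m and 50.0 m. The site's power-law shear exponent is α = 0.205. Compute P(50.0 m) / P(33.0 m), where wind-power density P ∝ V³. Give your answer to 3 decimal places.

Speed ratio: V_B/V_A = (z_B/z_A)^α = (50.0/33.0)^0.205 = (1.5152)^0.205 = 1.08891
Power-density ratio: P_B/P_A = (V_B/V_A)³ = (1.08891)³ = 1.29116

1.291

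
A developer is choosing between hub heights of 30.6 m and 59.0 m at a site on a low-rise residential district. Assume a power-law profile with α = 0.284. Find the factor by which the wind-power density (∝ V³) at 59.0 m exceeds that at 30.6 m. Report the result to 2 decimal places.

Speed ratio: V_B/V_A = (z_B/z_A)^α = (59.0/30.6)^0.284 = (1.9281)^0.284 = 1.20497
Power-density ratio: P_B/P_A = (V_B/V_A)³ = (1.20497)³ = 1.74957

1.75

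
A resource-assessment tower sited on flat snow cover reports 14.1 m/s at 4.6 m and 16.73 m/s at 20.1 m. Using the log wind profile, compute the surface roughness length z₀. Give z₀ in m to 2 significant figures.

z₀ ≈ 0.0017 m

Log law: V(z) ∝ ln(z/z₀). With r = V₁/V₂ = 14.1/16.73 = 0.84280,
r · ln(z₂/z₀) = ln(z₁/z₀) ⇒ ln z₀ = (ln z₁ − r·ln z₂)/(1 − r)
ln z₀ = (1.52606 − 0.84280×3.00072) / 0.15720 = -6.3799
z₀ = exp(-6.3799) = 0.001695 m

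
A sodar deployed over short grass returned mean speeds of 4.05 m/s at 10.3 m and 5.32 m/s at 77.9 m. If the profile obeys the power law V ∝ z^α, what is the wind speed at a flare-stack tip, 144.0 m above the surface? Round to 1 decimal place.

First find α: α = ln(V₂/V₁)/ln(z₂/z₁) = ln(5.32/4.05)/ln(77.9/10.3) = 0.27276/2.02328 = 0.1348
Extrapolate from 77.9 m to 144.0 m: V₃ = 5.32 × (144.0/77.9)^0.1348 = 5.32 × 1.0864 = 5.7794 m/s

5.8 m/s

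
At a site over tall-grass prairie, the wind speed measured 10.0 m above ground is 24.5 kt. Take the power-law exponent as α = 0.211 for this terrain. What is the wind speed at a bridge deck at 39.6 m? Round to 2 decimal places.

32.76 kt

Power-law profile: V₂ = V₁ · (z₂/z₁)^α
V₂ = 24.5 × (39.6/10.0)^0.211 = 24.5 × (3.9600)^0.211
    = 24.5 × 1.3369 = 32.7552 kt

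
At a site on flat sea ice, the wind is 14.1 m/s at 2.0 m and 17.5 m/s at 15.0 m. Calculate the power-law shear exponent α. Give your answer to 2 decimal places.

α ≈ 0.11

Power law: V₂/V₁ = (z₂/z₁)^α ⇒ α = ln(V₂/V₁) / ln(z₂/z₁)
α = ln(17.5/14.1) / ln(15.0/2.0) = ln(1.2411) / ln(7.5000)
  = 0.21603 / 2.01490 = 0.10721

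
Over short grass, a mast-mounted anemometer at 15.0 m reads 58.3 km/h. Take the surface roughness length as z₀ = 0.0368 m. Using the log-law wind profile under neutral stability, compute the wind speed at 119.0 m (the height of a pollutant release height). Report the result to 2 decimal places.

Log law: V(z) ∝ ln(z/z₀), so V₂/V₁ = ln(z₂/z₀) / ln(z₁/z₀).
ln(119.0/0.0368) = 8.0814, ln(15.0/0.0368) = 6.0103
V₂ = 58.3 × 8.0814/6.0103 = 58.3 × 1.3446 = 78.3894 km/h

78.39 km/h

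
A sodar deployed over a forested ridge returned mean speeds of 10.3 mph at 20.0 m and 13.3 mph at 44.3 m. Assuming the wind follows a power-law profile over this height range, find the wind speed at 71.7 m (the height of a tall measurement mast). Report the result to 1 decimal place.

15.5 mph

First find α: α = ln(V₂/V₁)/ln(z₂/z₁) = ln(13.3/10.3)/ln(44.3/20.0) = 0.25562/0.79525 = 0.3214
Extrapolate from 44.3 m to 71.7 m: V₃ = 13.3 × (71.7/44.3)^0.3214 = 13.3 × 1.1674 = 15.5263 mph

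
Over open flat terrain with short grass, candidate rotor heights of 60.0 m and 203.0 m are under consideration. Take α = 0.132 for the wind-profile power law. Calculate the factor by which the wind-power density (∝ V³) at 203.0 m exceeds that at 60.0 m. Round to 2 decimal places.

Speed ratio: V_B/V_A = (z_B/z_A)^α = (203.0/60.0)^0.132 = (3.3833)^0.132 = 1.17456
Power-density ratio: P_B/P_A = (V_B/V_A)³ = (1.17456)³ = 1.62039

1.62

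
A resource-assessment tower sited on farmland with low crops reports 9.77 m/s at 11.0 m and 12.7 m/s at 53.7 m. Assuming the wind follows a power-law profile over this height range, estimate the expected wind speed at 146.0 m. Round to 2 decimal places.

14.99 m/s

First find α: α = ln(V₂/V₁)/ln(z₂/z₁) = ln(12.7/9.77)/ln(53.7/11.0) = 0.26229/1.58552 = 0.1654
Extrapolate from 53.7 m to 146.0 m: V₃ = 12.7 × (146.0/53.7)^0.1654 = 12.7 × 1.1799 = 14.9852 m/s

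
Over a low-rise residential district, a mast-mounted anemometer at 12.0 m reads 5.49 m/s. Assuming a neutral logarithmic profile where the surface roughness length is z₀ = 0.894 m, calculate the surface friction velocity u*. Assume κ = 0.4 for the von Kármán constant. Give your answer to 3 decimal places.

u* ≈ 0.846 m/s

Log law: V(z) = (u*/κ) · ln(z/z₀) ⇒ u* = κ · V / ln(z/z₀)
u* = 0.4 × 5.49 / ln(12.0/0.894) = 0.4 × 5.49 / 2.5970
   = 2.1960 / 2.5970 = 0.8456 m/s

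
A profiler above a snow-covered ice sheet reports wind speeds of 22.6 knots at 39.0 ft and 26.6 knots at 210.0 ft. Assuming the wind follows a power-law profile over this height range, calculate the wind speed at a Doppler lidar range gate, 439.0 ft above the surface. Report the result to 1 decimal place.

First find α: α = ln(V₂/V₁)/ln(z₂/z₁) = ln(26.6/22.6)/ln(210.0/39.0) = 0.16296/1.68355 = 0.0968
Extrapolate from 210.0 ft to 439.0 ft: V₃ = 26.6 × (439.0/210.0)^0.0968 = 26.6 × 1.0740 = 28.5680 knots

28.6 knots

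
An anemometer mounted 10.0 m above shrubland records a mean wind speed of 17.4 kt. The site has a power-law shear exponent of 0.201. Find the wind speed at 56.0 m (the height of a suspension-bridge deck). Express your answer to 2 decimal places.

Power-law profile: V₂ = V₁ · (z₂/z₁)^α
V₂ = 17.4 × (56.0/10.0)^0.201 = 17.4 × (5.6000)^0.201
    = 17.4 × 1.4138 = 24.6000 kt

24.60 kt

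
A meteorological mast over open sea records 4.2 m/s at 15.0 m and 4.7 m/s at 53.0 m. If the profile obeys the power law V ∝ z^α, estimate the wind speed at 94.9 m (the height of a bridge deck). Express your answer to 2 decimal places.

4.95 m/s

First find α: α = ln(V₂/V₁)/ln(z₂/z₁) = ln(4.7/4.2)/ln(53.0/15.0) = 0.11248/1.26224 = 0.0891
Extrapolate from 53.0 m to 94.9 m: V₃ = 4.7 × (94.9/53.0)^0.0891 = 4.7 × 1.0533 = 4.9504 m/s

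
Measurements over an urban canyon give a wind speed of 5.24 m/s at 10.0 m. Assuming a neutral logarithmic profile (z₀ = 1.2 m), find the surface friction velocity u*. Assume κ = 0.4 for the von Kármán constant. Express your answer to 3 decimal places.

Log law: V(z) = (u*/κ) · ln(z/z₀) ⇒ u* = κ · V / ln(z/z₀)
u* = 0.4 × 5.24 / ln(10.0/1.2) = 0.4 × 5.24 / 2.1203
   = 2.0960 / 2.1203 = 0.9886 m/s

u* ≈ 0.989 m/s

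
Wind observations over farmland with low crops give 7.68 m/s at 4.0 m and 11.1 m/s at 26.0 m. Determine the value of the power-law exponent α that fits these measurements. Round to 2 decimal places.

α ≈ 0.20

Power law: V₂/V₁ = (z₂/z₁)^α ⇒ α = ln(V₂/V₁) / ln(z₂/z₁)
α = ln(11.1/7.68) / ln(26.0/4.0) = ln(1.4453) / ln(6.5000)
  = 0.36833 / 1.87180 = 0.19678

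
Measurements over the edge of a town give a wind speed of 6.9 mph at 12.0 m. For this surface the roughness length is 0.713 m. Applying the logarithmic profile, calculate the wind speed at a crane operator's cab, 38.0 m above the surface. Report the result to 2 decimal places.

9.72 mph

Log law: V(z) ∝ ln(z/z₀), so V₂/V₁ = ln(z₂/z₀) / ln(z₁/z₀).
ln(38.0/0.713) = 3.9759, ln(12.0/0.713) = 2.8232
V₂ = 6.9 × 3.9759/2.8232 = 6.9 × 1.4083 = 9.7172 mph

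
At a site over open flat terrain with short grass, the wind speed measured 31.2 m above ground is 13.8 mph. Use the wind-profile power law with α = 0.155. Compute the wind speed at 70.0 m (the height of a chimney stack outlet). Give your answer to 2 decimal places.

Power-law profile: V₂ = V₁ · (z₂/z₁)^α
V₂ = 13.8 × (70.0/31.2)^0.155 = 13.8 × (2.2436)^0.155
    = 13.8 × 1.1334 = 15.6414 mph

15.64 mph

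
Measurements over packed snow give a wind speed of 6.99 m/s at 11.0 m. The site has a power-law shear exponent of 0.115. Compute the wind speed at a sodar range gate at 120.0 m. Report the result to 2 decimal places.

9.20 m/s

Power-law profile: V₂ = V₁ · (z₂/z₁)^α
V₂ = 6.99 × (120.0/11.0)^0.115 = 6.99 × (10.9091)^0.115
    = 6.99 × 1.3163 = 9.2007 m/s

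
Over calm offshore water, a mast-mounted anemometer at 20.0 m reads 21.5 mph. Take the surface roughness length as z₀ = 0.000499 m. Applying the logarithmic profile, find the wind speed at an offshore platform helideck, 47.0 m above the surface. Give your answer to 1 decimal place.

Log law: V(z) ∝ ln(z/z₀), so V₂/V₁ = ln(z₂/z₀) / ln(z₁/z₀).
ln(47.0/0.000499) = 11.4531, ln(20.0/0.000499) = 10.5986
V₂ = 21.5 × 11.4531/10.5986 = 21.5 × 1.0806 = 23.2332 mph

23.2 mph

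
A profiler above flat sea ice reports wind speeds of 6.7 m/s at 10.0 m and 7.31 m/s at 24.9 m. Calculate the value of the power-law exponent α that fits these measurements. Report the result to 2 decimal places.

α ≈ 0.10

Power law: V₂/V₁ = (z₂/z₁)^α ⇒ α = ln(V₂/V₁) / ln(z₂/z₁)
α = ln(7.31/6.7) / ln(24.9/10.0) = ln(1.0910) / ln(2.4900)
  = 0.08714 / 0.91228 = 0.09551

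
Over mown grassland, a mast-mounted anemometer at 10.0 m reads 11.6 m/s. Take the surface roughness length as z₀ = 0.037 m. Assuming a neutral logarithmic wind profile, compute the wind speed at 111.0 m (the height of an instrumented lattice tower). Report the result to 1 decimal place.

Log law: V(z) ∝ ln(z/z₀), so V₂/V₁ = ln(z₂/z₀) / ln(z₁/z₀).
ln(111.0/0.037) = 8.0064, ln(10.0/0.037) = 5.5994
V₂ = 11.6 × 8.0064/5.5994 = 11.6 × 1.4299 = 16.5863 m/s

16.6 m/s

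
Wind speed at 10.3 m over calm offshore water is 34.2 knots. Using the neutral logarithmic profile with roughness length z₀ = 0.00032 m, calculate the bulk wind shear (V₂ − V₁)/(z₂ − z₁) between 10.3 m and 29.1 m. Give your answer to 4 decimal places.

0.1820 knots/m

Log law: V₂ = V₁ · ln(z₂/z₀)/ln(z₁/z₀) = 34.2 × 11.4179/10.3793 = 37.6222 knots
ΔV/Δz = (37.6222 − 34.2)/(29.1 − 10.3) = 3.4222/18.8000 = 0.18203 knots/m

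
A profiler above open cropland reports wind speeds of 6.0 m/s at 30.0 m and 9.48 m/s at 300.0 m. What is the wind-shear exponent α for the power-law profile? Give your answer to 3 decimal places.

Power law: V₂/V₁ = (z₂/z₁)^α ⇒ α = ln(V₂/V₁) / ln(z₂/z₁)
α = ln(9.48/6.0) / ln(300.0/30.0) = ln(1.5800) / ln(10.0000)
  = 0.45742 / 2.30259 = 0.19866

α ≈ 0.199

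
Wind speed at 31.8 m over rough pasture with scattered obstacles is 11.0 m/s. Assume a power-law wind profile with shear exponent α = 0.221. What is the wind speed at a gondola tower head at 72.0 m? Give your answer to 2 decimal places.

13.18 m/s

Power-law profile: V₂ = V₁ · (z₂/z₁)^α
V₂ = 11.0 × (72.0/31.8)^0.221 = 11.0 × (2.2642)^0.221
    = 11.0 × 1.1979 = 13.1773 m/s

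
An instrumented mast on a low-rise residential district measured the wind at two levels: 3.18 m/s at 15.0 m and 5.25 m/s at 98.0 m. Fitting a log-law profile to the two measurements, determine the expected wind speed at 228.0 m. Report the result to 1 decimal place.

6.2 m/s

Log law: V ∝ ln(z/z₀). From the pair, with r = V₁/V₂ = 0.60571,
ln z₀ = (ln z₁ − r·ln z₂)/(1 − r) = (2.7081 − 0.60571×4.5850)/0.39429 = -0.1753 → z₀ = 0.8392 m
V₃ = V₁ · ln(z₃/z₀)/ln(z₁/z₀) = 3.18 × 5.6047/2.8834 = 6.1812 m/s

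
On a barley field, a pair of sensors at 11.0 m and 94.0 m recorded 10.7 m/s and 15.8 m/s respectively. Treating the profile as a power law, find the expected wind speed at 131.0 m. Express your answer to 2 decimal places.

First find α: α = ln(V₂/V₁)/ln(z₂/z₁) = ln(15.8/10.7)/ln(94.0/11.0) = 0.38977/2.14540 = 0.1817
Extrapolate from 94.0 m to 131.0 m: V₃ = 15.8 × (131.0/94.0)^0.1817 = 15.8 × 1.0622 = 16.7820 m/s

16.78 m/s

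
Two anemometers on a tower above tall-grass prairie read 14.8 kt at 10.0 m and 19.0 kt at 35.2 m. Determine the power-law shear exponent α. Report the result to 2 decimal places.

Power law: V₂/V₁ = (z₂/z₁)^α ⇒ α = ln(V₂/V₁) / ln(z₂/z₁)
α = ln(19.0/14.8) / ln(35.2/10.0) = ln(1.2838) / ln(3.5200)
  = 0.24981 / 1.25846 = 0.19851

α ≈ 0.20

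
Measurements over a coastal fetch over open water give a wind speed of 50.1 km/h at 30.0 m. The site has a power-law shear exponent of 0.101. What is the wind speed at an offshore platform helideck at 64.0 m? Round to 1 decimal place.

54.1 km/h

Power-law profile: V₂ = V₁ · (z₂/z₁)^α
V₂ = 50.1 × (64.0/30.0)^0.101 = 50.1 × (2.1333)^0.101
    = 50.1 × 1.0795 = 54.0845 km/h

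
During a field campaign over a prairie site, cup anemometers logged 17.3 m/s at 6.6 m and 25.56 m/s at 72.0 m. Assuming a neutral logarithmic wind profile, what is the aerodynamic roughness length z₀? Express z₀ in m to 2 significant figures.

z₀ ≈ 0.044 m

Log law: V(z) ∝ ln(z/z₀). With r = V₁/V₂ = 17.3/25.56 = 0.67684,
r · ln(z₂/z₀) = ln(z₁/z₀) ⇒ ln z₀ = (ln z₁ − r·ln z₂)/(1 − r)
ln z₀ = (1.88707 − 0.67684×4.27667) / 0.32316 = -3.1178
z₀ = exp(-3.1178) = 0.04426 m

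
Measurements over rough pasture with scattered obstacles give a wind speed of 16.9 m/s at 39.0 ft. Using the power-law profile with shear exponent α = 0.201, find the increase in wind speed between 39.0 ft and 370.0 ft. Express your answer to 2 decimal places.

9.66 m/s

Power law: V₂ = V₁ · (z₂/z₁)^α = 16.9 × (9.4872)^0.201 = 26.5639 m/s
ΔV = 26.5639 − 16.9 = 9.6639 m/s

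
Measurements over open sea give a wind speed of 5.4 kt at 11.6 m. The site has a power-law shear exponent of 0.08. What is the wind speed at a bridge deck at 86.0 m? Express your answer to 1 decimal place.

6.3 kt

Power-law profile: V₂ = V₁ · (z₂/z₁)^α
V₂ = 5.4 × (86.0/11.6)^0.08 = 5.4 × (7.4138)^0.08
    = 5.4 × 1.1738 = 6.3387 kt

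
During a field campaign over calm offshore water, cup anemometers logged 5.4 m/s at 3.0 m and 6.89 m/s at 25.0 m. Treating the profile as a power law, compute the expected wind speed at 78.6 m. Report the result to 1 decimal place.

First find α: α = ln(V₂/V₁)/ln(z₂/z₁) = ln(6.89/5.4)/ln(25.0/3.0) = 0.24367/2.12026 = 0.1149
Extrapolate from 25.0 m to 78.6 m: V₃ = 6.89 × (78.6/25.0)^0.1149 = 6.89 × 1.1407 = 7.8595 m/s

7.9 m/s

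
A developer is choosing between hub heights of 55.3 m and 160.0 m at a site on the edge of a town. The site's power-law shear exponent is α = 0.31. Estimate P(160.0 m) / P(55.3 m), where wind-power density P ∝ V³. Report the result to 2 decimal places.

Speed ratio: V_B/V_A = (z_B/z_A)^α = (160.0/55.3)^0.31 = (2.8933)^0.31 = 1.39006
Power-density ratio: P_B/P_A = (V_B/V_A)³ = (1.39006)³ = 2.68595

2.69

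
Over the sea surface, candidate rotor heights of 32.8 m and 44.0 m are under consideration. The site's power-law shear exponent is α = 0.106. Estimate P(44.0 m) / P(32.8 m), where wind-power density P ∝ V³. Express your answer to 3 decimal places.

Speed ratio: V_B/V_A = (z_B/z_A)^α = (44.0/32.8)^0.106 = (1.3415)^0.106 = 1.03163
Power-density ratio: P_B/P_A = (V_B/V_A)³ = (1.03163)³ = 1.09792

1.098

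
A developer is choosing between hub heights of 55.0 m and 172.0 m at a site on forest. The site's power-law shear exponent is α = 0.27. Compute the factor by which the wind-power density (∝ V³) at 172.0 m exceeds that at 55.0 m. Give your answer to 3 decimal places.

Speed ratio: V_B/V_A = (z_B/z_A)^α = (172.0/55.0)^0.27 = (3.1273)^0.27 = 1.36049
Power-density ratio: P_B/P_A = (V_B/V_A)³ = (1.36049)³ = 2.51817

2.518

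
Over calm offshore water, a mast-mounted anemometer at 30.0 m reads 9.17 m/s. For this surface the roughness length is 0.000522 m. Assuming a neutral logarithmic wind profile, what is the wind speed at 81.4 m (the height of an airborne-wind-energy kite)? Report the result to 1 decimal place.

Log law: V(z) ∝ ln(z/z₀), so V₂/V₁ = ln(z₂/z₀) / ln(z₁/z₀).
ln(81.4/0.000522) = 11.9572, ln(30.0/0.000522) = 10.9590
V₂ = 9.17 × 11.9572/10.9590 = 9.17 × 1.0911 = 10.0052 m/s

10.0 m/s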